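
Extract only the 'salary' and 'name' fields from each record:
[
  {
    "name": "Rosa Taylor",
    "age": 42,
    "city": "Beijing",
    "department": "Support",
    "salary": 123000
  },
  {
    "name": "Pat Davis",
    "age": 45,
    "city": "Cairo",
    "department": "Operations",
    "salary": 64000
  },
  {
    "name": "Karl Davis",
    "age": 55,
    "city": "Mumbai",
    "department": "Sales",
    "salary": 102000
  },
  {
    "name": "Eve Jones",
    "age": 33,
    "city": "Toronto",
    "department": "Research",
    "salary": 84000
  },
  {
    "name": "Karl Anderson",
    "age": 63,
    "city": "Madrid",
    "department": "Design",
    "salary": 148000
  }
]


Original: 5 records with fields: name, age, city, department, salary
Keep: ['salary', 'name']
Drop: ['age', 'city', 'department']
Result: 5 records, 2 fields each

[
  {
    "salary": 123000,
    "name": "Rosa Taylor"
  },
  {
    "salary": 64000,
    "name": "Pat Davis"
  },
  {
    "salary": 102000,
    "name": "Karl Davis"
  },
  {
    "salary": 84000,
    "name": "Eve Jones"
  },
  {
    "salary": 148000,
    "name": "Karl Anderson"
  }
]


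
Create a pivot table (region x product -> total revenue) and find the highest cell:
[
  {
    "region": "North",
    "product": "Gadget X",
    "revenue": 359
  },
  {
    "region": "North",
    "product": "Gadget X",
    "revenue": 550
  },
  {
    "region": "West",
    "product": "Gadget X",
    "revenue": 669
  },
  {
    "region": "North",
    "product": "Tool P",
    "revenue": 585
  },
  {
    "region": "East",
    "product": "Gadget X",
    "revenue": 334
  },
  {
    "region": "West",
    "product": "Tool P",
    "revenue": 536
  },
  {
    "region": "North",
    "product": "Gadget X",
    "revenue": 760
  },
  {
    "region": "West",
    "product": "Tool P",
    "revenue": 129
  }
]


Pivot: region (rows) x product (columns) -> total revenue

     Gadget X      Tool P      
East           334             0  
North         1669           585  
West           669           665  

Highest: North / Gadget X = $1669

North / Gadget X = $1669


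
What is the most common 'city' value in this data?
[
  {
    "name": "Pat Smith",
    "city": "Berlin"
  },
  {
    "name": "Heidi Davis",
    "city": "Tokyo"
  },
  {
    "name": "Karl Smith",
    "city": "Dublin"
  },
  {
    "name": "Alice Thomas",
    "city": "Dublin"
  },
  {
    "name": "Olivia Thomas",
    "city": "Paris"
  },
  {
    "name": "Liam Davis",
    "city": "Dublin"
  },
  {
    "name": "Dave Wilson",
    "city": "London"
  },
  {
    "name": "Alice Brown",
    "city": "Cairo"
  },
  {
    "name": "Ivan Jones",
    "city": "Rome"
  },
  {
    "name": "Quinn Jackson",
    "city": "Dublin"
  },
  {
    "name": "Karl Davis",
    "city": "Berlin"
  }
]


Counting 'city' values across 11 records:

  Dublin: 4 ####
  Berlin: 2 ##
  Tokyo: 1 #
  Paris: 1 #
  London: 1 #
  Cairo: 1 #
  Rome: 1 #

Most common: Dublin (4 times)

Dublin (4 times)


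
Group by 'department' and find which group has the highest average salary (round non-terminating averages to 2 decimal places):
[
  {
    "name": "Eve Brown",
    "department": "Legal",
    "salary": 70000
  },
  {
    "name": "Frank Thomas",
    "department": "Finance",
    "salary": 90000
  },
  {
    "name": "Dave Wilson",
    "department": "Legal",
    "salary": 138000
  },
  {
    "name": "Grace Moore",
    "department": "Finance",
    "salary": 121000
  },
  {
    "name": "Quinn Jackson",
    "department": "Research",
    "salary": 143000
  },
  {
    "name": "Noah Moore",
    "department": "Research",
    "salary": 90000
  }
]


Group by: department

Groups:
  Finance: 2 people, avg salary = 211000/2 = $105500
  Legal: 2 people, avg salary = 208000/2 = $104000
  Research: 2 people, avg salary = 233000/2 = $116500

Highest average salary: Research ($116500)

Research ($116500)


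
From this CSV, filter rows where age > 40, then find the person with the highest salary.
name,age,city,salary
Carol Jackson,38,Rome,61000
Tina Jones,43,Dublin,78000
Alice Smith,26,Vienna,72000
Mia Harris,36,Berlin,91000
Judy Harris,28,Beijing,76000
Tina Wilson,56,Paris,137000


Filter: age > 40
Sort by: salary (descending)

Filtered records (2):
  Tina Wilson, age 56, salary $137000
  Tina Jones, age 43, salary $78000

Highest salary: Tina Wilson ($137000)

Tina Wilson


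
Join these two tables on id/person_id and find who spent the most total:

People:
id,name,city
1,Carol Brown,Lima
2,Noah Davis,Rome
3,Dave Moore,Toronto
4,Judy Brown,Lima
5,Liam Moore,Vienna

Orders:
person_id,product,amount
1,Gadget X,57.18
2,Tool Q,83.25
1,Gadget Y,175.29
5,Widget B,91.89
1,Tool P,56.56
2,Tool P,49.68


Join on: people.id = orders.person_id

Joined rows:
  Carol Brown (Lima) bought Gadget X for $57.18
  Noah Davis (Rome) bought Tool Q for $83.25
  Carol Brown (Lima) bought Gadget Y for $175.29
  Liam Moore (Vienna) bought Widget B for $91.89
  Carol Brown (Lima) bought Tool P for $56.56
  Noah Davis (Rome) bought Tool P for $49.68

Total per person:
  Carol Brown: $289.03
  Noah Davis: $132.93
  Liam Moore: $91.89

Top spender: Carol Brown ($289.03)

Carol Brown ($289.03)


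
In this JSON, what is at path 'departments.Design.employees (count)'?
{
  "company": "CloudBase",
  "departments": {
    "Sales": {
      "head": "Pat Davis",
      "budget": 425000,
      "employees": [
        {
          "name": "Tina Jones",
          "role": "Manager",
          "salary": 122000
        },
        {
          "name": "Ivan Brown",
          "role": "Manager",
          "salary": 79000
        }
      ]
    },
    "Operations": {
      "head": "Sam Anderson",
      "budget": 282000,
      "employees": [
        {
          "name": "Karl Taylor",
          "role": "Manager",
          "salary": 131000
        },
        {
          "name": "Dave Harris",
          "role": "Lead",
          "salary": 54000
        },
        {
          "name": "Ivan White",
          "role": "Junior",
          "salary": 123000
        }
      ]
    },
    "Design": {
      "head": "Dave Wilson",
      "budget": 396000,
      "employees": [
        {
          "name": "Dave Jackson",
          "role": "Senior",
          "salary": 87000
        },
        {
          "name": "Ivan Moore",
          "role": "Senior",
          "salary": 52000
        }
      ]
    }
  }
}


Path: departments.Design.employees (count)

Navigate:
  -> departments
  -> Design
  -> employees (array, length 2)

2


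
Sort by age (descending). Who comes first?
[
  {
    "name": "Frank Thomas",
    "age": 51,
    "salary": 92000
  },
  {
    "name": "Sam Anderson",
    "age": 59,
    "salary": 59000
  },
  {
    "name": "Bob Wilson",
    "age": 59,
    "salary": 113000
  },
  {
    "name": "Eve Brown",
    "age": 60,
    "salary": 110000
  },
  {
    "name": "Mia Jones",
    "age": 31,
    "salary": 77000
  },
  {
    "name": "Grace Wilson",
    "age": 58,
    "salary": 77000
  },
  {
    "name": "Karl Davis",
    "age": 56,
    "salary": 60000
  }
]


Sort by: age (descending)

Sorted order:
  1. Eve Brown (age = 60)
  2. Sam Anderson (age = 59)
  3. Bob Wilson (age = 59)
  4. Grace Wilson (age = 58)
  5. Karl Davis (age = 56)
  6. Frank Thomas (age = 51)
  7. Mia Jones (age = 31)

First: Eve Brown

Eve Brown


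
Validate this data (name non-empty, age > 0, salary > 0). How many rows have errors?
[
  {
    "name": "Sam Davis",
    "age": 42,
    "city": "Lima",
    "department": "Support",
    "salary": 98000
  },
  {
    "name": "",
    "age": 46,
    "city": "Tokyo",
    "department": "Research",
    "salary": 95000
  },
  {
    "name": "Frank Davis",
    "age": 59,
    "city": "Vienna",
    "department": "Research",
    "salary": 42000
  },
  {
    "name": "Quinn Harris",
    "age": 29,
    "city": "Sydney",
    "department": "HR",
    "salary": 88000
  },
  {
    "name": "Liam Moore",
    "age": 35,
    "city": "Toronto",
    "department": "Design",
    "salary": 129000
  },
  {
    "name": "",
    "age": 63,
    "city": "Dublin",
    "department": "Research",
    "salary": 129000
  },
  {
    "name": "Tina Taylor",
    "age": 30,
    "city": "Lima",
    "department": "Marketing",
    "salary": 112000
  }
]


Validating 7 records:
Rules: name non-empty, age > 0, salary > 0

  Row 1 (Sam Davis): OK
  Row 2 (???): empty name
  Row 3 (Frank Davis): OK
  Row 4 (Quinn Harris): OK
  Row 5 (Liam Moore): OK
  Row 6 (???): empty name
  Row 7 (Tina Taylor): OK

Total errors: 2

2 errors


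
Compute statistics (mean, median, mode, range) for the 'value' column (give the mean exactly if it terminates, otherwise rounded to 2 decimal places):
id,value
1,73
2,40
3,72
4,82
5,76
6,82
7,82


Data: [73, 40, 72, 82, 76, 82, 82]
Count: 7
Sum: 507
Mean: 507/7 ≈ 72.43 (rounded to 2 decimal places)
Sorted: [40, 72, 73, 76, 82, 82, 82]
Median: 76.0
Mode: 82 (3 times)
Range: 82 - 40 = 42
Min: 40, Max: 82

mean≈72.43, median=76.0, mode=82, range=42


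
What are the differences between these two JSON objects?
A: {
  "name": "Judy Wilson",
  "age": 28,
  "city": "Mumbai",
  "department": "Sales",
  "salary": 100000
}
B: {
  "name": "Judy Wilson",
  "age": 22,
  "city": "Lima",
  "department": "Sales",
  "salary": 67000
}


Comparing each field (in key order):
  name: same
  age: DIFFERENT
  city: DIFFERENT
  department: same
  salary: DIFFERENT
Differences:
  age: 28 -> 22
  city: Mumbai -> Lima
  salary: 100000 -> 67000

3 field(s) changed

3 changes: age, city, salary


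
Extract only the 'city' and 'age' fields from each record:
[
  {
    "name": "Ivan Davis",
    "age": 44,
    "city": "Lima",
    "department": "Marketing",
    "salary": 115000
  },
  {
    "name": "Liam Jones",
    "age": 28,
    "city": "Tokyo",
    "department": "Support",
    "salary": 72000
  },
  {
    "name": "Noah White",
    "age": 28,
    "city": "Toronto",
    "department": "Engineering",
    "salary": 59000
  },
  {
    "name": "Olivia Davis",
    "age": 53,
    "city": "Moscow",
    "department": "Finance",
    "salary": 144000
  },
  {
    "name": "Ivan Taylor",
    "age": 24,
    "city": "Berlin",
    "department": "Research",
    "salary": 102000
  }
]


Original: 5 records with fields: name, age, city, department, salary
Keep: ['city', 'age']
Drop: ['name', 'department', 'salary']
Result: 5 records, 2 fields each

[
  {
    "city": "Lima",
    "age": 44
  },
  {
    "city": "Tokyo",
    "age": 28
  },
  {
    "city": "Toronto",
    "age": 28
  },
  {
    "city": "Moscow",
    "age": 53
  },
  {
    "city": "Berlin",
    "age": 24
  }
]


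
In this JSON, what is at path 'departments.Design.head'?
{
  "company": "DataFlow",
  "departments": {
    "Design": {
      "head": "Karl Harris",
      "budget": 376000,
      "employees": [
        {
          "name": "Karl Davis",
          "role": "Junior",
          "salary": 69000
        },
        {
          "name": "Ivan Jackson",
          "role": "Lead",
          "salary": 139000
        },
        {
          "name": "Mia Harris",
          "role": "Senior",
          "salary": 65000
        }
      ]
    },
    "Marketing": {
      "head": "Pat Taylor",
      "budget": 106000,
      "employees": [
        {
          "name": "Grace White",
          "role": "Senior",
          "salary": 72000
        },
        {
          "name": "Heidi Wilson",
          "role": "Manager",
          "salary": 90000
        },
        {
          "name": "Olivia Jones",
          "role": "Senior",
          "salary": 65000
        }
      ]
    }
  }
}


Path: departments.Design.head

Navigate:
  -> departments
  -> Design
  -> head = 'Karl Harris'

Karl Harris


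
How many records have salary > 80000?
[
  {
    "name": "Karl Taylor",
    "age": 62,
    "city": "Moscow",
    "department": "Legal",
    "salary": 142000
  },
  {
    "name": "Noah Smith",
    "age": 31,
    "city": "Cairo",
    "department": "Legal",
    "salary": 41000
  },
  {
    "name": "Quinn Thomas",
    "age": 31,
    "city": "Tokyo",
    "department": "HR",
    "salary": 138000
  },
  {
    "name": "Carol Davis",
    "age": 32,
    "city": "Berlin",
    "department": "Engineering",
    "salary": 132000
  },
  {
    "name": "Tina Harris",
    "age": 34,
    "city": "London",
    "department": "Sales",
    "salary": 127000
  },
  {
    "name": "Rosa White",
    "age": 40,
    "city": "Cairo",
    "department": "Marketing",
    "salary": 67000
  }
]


Data: 6 records
Condition: salary > 80000

Checking each record:
  Karl Taylor: 142000 MATCH
  Noah Smith: 41000
  Quinn Thomas: 138000 MATCH
  Carol Davis: 132000 MATCH
  Tina Harris: 127000 MATCH
  Rosa White: 67000

Count: 4

4


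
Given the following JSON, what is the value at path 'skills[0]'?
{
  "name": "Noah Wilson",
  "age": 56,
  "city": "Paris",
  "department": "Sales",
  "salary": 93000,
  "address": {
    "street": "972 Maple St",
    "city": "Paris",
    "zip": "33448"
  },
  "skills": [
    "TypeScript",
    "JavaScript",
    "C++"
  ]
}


Query: skills[0]
Path: skills -> first element
Value: TypeScript

TypeScript


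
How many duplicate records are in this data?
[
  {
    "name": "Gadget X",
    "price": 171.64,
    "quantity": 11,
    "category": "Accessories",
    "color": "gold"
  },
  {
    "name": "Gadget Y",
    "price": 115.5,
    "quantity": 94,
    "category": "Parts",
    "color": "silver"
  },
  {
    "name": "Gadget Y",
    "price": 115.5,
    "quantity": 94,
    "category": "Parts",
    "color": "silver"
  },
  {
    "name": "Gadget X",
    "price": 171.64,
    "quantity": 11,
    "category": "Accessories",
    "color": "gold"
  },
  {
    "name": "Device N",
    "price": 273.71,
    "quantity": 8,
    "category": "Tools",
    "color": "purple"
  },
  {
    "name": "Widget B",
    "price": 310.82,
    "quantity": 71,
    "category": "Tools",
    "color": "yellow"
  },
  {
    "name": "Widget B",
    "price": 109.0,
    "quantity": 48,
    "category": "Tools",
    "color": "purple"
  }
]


Checking 7 records for duplicates:

  Row 1: Gadget X ($171.64, qty 11)
  Row 2: Gadget Y ($115.5, qty 94)
  Row 3: Gadget Y ($115.5, qty 94) <-- DUPLICATE
  Row 4: Gadget X ($171.64, qty 11) <-- DUPLICATE
  Row 5: Device N ($273.71, qty 8)
  Row 6: Widget B ($310.82, qty 71)
  Row 7: Widget B ($109.0, qty 48)

Duplicates found: 2
Unique records: 5

2 duplicates, 5 unique


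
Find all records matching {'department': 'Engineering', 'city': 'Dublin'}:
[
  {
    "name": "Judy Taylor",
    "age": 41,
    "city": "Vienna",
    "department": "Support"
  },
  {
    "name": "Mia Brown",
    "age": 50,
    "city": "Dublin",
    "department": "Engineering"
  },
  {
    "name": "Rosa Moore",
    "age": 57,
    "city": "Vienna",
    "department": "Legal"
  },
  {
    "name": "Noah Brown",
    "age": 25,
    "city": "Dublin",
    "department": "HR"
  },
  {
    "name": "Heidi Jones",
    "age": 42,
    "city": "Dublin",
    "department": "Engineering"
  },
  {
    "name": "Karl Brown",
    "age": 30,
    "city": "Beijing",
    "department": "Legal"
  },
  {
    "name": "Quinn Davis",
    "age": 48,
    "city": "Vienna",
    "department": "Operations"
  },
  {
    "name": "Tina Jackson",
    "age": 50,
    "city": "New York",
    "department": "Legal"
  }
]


Search criteria: {'department': 'Engineering', 'city': 'Dublin'}

Checking 8 records:
  Judy Taylor: {department: Support, city: Vienna}
  Mia Brown: {department: Engineering, city: Dublin} <-- MATCH
  Rosa Moore: {department: Legal, city: Vienna}
  Noah Brown: {department: HR, city: Dublin}
  Heidi Jones: {department: Engineering, city: Dublin} <-- MATCH
  Karl Brown: {department: Legal, city: Beijing}
  Quinn Davis: {department: Operations, city: Vienna}
  Tina Jackson: {department: Legal, city: New York}

Matches: ["Mia Brown", "Heidi Jones"]

["Mia Brown", "Heidi Jones"]


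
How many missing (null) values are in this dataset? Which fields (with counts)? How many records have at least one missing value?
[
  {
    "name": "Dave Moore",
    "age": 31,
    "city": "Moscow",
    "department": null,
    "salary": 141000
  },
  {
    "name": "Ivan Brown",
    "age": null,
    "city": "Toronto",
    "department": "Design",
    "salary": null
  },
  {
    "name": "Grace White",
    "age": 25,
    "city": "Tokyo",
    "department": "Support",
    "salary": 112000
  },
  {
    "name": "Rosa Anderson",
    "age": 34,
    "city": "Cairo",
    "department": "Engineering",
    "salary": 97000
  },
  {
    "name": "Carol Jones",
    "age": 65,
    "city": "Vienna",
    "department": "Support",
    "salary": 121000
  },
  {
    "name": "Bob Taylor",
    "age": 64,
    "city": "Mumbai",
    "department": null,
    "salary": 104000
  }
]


Checking for missing (null) values in 6 records:

  Dave Moore: department
  Ivan Brown: age, salary
  Grace White: complete
  Rosa Anderson: complete
  Carol Jones: complete
  Bob Taylor: department

Per field:
  name: 0 missing
  age: 1 missing
  city: 0 missing
  department: 2 missing
  salary: 1 missing

Total missing values: 4
Records with any missing: 3

4 missing values (age: 1, department: 2, salary: 1); 3 incomplete records


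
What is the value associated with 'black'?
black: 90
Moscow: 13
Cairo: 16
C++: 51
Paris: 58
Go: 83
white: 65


Looking up key 'black'
Value: 90

90


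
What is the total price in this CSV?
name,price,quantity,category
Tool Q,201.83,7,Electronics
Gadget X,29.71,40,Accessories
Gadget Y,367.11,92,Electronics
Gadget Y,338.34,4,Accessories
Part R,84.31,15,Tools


Computing total price:
Values: [201.83, 29.71, 367.11, 338.34, 84.31]
Sum = 1021.30

1021.30


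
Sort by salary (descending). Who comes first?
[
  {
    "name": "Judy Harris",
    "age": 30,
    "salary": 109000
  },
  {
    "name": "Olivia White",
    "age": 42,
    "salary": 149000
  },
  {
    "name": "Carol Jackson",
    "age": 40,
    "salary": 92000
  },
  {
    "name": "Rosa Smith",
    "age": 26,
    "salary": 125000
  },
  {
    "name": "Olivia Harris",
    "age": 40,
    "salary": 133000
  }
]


Sort by: salary (descending)

Sorted order:
  1. Olivia White (salary = 149000)
  2. Olivia Harris (salary = 133000)
  3. Rosa Smith (salary = 125000)
  4. Judy Harris (salary = 109000)
  5. Carol Jackson (salary = 92000)

First: Olivia White

Olivia White


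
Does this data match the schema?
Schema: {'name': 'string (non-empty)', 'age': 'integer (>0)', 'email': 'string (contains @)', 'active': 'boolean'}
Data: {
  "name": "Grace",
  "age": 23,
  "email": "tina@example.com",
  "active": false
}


Validating each field against schema:
  name: OK (non-empty string)
  age: OK (positive integer)
  email: OK (string with @)
  active: OK (boolean)

Result: VALID

VALID


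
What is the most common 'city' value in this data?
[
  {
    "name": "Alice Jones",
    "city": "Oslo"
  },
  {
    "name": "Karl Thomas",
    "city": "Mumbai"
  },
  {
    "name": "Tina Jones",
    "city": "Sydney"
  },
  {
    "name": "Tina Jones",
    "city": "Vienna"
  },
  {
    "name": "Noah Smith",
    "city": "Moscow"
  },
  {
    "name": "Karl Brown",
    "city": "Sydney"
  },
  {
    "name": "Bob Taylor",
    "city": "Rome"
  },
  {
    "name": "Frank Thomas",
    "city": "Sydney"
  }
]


Counting 'city' values across 8 records:

  Sydney: 3 ###
  Oslo: 1 #
  Mumbai: 1 #
  Vienna: 1 #
  Moscow: 1 #
  Rome: 1 #

Most common: Sydney (3 times)

Sydney (3 times)


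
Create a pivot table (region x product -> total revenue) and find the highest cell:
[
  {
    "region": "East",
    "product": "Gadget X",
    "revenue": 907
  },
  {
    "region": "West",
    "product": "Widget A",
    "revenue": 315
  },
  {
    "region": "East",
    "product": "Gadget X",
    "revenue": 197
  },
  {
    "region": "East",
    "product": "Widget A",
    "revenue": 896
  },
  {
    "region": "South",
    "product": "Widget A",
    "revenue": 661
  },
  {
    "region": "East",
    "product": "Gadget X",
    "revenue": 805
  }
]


Pivot: region (rows) x product (columns) -> total revenue

     Gadget X      Widget A    
East          1909           896  
South            0           661  
West             0           315  

Highest: East / Gadget X = $1909

East / Gadget X = $1909


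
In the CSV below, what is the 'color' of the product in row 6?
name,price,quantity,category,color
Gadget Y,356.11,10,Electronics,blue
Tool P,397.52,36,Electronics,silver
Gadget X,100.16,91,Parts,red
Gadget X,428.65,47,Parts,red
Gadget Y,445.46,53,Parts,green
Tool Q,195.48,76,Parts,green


Query: Row 6 ('Tool Q'), column 'color'
Value: green

green


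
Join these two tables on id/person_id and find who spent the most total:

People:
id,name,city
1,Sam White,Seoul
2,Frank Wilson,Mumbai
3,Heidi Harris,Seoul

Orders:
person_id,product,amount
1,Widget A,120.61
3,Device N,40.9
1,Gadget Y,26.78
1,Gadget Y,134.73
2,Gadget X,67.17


Join on: people.id = orders.person_id

Joined rows:
  Sam White (Seoul) bought Widget A for $120.61
  Heidi Harris (Seoul) bought Device N for $40.9
  Sam White (Seoul) bought Gadget Y for $26.78
  Sam White (Seoul) bought Gadget Y for $134.73
  Frank Wilson (Mumbai) bought Gadget X for $67.17

Total per person:
  Sam White: $282.12
  Frank Wilson: $67.17
  Heidi Harris: $40.90

Top spender: Sam White ($282.12)

Sam White ($282.12)


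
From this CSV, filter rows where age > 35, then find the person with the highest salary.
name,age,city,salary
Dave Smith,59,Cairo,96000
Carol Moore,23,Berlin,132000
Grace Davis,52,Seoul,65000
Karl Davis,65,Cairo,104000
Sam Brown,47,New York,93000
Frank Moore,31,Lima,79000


Filter: age > 35
Sort by: salary (descending)

Filtered records (4):
  Karl Davis, age 65, salary $104000
  Dave Smith, age 59, salary $96000
  Sam Brown, age 47, salary $93000
  Grace Davis, age 52, salary $65000

Highest salary: Karl Davis ($104000)

Karl Davis


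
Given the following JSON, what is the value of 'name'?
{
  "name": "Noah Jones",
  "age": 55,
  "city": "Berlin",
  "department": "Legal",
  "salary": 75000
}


Looking up field 'name'
Value: Noah Jones

Noah Jones


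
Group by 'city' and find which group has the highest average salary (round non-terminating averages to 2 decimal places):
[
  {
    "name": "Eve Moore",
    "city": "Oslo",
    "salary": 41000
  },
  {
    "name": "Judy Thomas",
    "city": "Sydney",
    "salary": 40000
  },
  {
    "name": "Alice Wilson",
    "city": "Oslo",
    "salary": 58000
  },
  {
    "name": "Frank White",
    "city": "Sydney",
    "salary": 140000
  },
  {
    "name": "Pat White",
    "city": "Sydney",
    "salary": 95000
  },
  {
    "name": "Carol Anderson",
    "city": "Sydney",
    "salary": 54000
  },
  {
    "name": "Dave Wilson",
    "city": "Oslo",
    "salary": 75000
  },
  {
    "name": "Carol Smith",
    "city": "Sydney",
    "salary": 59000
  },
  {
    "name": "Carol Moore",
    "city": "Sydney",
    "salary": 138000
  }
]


Group by: city

Groups:
  Oslo: 3 people, avg salary = 174000/3 = $58000
  Sydney: 6 people, avg salary = 526000/6 ≈ $87666.67

Highest average salary: Sydney (≈$87666.67)

Sydney (≈$87666.67)


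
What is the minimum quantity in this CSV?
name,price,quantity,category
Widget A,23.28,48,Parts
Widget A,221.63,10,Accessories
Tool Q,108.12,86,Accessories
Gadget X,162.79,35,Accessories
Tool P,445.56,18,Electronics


Computing minimum quantity:
Values: [48, 10, 86, 35, 18]
Min = 10

10


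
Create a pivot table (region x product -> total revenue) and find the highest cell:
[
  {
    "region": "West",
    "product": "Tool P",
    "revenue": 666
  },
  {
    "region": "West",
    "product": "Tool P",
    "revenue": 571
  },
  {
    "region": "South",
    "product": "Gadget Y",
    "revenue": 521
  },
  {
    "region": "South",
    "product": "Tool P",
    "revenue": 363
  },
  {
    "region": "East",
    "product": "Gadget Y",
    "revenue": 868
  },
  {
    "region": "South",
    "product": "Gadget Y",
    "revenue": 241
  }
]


Pivot: region (rows) x product (columns) -> total revenue

     Gadget Y      Tool P      
East           868             0  
South          762           363  
West             0          1237  

Highest: West / Tool P = $1237

West / Tool P = $1237


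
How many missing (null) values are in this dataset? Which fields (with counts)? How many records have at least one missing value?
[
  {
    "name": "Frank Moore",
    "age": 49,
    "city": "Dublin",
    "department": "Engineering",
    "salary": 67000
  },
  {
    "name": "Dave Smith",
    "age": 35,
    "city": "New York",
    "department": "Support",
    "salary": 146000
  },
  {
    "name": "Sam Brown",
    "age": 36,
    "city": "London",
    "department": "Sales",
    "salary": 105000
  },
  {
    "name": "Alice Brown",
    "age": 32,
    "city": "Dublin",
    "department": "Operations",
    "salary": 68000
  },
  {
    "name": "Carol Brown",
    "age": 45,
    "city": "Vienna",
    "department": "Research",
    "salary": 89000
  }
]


Checking for missing (null) values in 5 records:

  Frank Moore: complete
  Dave Smith: complete
  Sam Brown: complete
  Alice Brown: complete
  Carol Brown: complete

Per field:
  name: 0 missing
  age: 0 missing
  city: 0 missing
  department: 0 missing
  salary: 0 missing

Total missing values: 0
Records with any missing: 0

0 missing values (none); 0 incomplete records


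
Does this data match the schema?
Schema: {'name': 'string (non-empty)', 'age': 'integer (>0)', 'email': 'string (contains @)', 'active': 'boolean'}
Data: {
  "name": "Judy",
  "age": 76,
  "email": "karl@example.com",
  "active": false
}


Validating each field against schema:
  name: OK (non-empty string)
  age: OK (positive integer)
  email: OK (string with @)
  active: OK (boolean)

Result: VALID

VALID


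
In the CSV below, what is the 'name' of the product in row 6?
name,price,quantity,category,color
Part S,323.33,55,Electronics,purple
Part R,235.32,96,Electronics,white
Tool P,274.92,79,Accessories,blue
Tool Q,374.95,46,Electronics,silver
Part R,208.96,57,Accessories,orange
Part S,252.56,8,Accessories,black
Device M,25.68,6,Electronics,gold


Query: Row 6 ('Part S'), column 'name'
Value: Part S

Part S


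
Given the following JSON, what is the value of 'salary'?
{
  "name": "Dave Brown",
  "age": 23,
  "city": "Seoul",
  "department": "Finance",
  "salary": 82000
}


Looking up field 'salary'
Value: 82000

82000


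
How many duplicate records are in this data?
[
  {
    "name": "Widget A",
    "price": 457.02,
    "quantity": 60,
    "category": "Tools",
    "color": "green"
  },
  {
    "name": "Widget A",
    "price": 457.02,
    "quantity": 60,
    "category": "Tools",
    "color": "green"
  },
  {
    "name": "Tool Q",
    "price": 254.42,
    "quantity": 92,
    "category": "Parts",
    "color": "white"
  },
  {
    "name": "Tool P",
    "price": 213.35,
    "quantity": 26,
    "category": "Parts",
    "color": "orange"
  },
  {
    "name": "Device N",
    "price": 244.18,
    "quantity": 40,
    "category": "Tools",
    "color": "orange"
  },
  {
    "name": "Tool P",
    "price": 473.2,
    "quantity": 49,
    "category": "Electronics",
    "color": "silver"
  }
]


Checking 6 records for duplicates:

  Row 1: Widget A ($457.02, qty 60)
  Row 2: Widget A ($457.02, qty 60) <-- DUPLICATE
  Row 3: Tool Q ($254.42, qty 92)
  Row 4: Tool P ($213.35, qty 26)
  Row 5: Device N ($244.18, qty 40)
  Row 6: Tool P ($473.2, qty 49)

Duplicates found: 1
Unique records: 5

1 duplicates, 5 unique


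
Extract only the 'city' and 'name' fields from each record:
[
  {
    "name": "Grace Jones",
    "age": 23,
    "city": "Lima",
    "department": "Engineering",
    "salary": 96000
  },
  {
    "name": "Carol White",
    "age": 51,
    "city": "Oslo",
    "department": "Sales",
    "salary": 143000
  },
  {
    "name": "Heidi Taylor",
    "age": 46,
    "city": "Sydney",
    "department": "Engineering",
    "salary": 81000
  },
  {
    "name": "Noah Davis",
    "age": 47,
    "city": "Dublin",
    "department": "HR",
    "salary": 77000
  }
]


Original: 4 records with fields: name, age, city, department, salary
Keep: ['city', 'name']
Drop: ['age', 'department', 'salary']
Result: 4 records, 2 fields each

[
  {
    "city": "Lima",
    "name": "Grace Jones"
  },
  {
    "city": "Oslo",
    "name": "Carol White"
  },
  {
    "city": "Sydney",
    "name": "Heidi Taylor"
  },
  {
    "city": "Dublin",
    "name": "Noah Davis"
  }
]


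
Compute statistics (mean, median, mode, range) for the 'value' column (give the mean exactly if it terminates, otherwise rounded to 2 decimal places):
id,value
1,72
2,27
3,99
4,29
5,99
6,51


Data: [72, 27, 99, 29, 99, 51]
Count: 6
Sum: 377
Mean: 377/6 ≈ 62.83 (rounded to 2 decimal places)
Sorted: [27, 29, 51, 72, 99, 99]
Median: 61.5
Mode: 99 (2 times)
Range: 99 - 27 = 72
Min: 27, Max: 99

mean≈62.83, median=61.5, mode=99, range=72


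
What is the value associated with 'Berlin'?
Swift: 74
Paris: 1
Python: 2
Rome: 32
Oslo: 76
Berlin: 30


Looking up key 'Berlin'
Value: 30

30


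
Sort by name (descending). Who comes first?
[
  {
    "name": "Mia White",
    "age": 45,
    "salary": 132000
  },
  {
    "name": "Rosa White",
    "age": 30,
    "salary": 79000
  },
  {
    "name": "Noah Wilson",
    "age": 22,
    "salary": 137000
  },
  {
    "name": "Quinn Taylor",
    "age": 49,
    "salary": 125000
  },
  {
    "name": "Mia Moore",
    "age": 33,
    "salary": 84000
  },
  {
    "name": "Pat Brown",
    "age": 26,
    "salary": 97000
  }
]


Sort by: name (descending)

Sorted order:
  1. Rosa White (name = Rosa White)
  2. Quinn Taylor (name = Quinn Taylor)
  3. Pat Brown (name = Pat Brown)
  4. Noah Wilson (name = Noah Wilson)
  5. Mia White (name = Mia White)
  6. Mia Moore (name = Mia Moore)

First: Rosa White

Rosa White


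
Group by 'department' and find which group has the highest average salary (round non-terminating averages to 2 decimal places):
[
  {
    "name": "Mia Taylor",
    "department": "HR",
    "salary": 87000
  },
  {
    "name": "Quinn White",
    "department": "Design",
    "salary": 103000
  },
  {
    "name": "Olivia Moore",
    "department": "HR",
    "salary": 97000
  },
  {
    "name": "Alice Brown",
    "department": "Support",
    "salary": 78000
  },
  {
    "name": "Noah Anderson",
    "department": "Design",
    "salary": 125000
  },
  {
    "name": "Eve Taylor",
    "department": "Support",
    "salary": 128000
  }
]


Group by: department

Groups:
  Design: 2 people, avg salary = 228000/2 = $114000
  HR: 2 people, avg salary = 184000/2 = $92000
  Support: 2 people, avg salary = 206000/2 = $103000

Highest average salary: Design ($114000)

Design ($114000)


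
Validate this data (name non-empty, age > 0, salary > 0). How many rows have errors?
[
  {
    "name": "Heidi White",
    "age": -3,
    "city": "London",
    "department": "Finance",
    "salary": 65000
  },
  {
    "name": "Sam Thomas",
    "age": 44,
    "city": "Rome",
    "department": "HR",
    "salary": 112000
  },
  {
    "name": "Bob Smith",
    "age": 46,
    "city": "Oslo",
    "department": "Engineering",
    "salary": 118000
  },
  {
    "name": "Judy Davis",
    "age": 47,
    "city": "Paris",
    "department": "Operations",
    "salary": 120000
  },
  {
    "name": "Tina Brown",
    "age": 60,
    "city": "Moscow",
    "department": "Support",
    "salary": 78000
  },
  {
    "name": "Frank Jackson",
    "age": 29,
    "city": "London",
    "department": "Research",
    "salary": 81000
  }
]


Validating 6 records:
Rules: name non-empty, age > 0, salary > 0

  Row 1 (Heidi White): negative age: -3
  Row 2 (Sam Thomas): OK
  Row 3 (Bob Smith): OK
  Row 4 (Judy Davis): OK
  Row 5 (Tina Brown): OK
  Row 6 (Frank Jackson): OK

Total errors: 1

1 errors


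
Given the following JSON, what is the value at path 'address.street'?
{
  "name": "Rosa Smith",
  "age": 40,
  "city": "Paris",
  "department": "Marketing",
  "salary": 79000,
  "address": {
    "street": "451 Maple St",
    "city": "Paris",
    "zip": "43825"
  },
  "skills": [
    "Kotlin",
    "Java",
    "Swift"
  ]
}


Query: address.street
Path: address -> street
Value: 451 Maple St

451 Maple St


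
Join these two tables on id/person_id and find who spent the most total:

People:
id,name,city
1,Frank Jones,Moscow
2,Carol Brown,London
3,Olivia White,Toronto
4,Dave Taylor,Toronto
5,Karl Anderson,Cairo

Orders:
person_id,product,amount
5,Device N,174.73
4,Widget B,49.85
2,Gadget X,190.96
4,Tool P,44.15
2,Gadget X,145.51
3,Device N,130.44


Join on: people.id = orders.person_id

Joined rows:
  Karl Anderson (Cairo) bought Device N for $174.73
  Dave Taylor (Toronto) bought Widget B for $49.85
  Carol Brown (London) bought Gadget X for $190.96
  Dave Taylor (Toronto) bought Tool P for $44.15
  Carol Brown (London) bought Gadget X for $145.51
  Olivia White (Toronto) bought Device N for $130.44

Total per person:
  Carol Brown: $336.47
  Karl Anderson: $174.73
  Olivia White: $130.44
  Dave Taylor: $94.00

Top spender: Carol Brown ($336.47)

Carol Brown ($336.47)


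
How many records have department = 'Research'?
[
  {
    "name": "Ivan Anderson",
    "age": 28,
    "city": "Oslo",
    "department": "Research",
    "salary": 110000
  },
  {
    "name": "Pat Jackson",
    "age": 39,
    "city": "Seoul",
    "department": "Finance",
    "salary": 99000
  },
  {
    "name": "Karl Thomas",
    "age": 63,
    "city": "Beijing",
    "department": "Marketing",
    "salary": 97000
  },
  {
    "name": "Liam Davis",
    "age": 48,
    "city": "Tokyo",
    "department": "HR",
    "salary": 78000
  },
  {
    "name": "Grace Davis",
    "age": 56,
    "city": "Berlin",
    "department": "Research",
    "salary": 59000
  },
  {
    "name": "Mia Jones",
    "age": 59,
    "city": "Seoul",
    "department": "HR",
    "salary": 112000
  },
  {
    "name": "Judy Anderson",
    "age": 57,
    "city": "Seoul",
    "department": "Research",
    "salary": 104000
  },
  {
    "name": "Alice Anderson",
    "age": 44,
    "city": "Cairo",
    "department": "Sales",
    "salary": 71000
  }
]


Data: 8 records
Condition: department = 'Research'

Checking each record:
  Ivan Anderson: Research MATCH
  Pat Jackson: Finance
  Karl Thomas: Marketing
  Liam Davis: HR
  Grace Davis: Research MATCH
  Mia Jones: HR
  Judy Anderson: Research MATCH
  Alice Anderson: Sales

Count: 3

3


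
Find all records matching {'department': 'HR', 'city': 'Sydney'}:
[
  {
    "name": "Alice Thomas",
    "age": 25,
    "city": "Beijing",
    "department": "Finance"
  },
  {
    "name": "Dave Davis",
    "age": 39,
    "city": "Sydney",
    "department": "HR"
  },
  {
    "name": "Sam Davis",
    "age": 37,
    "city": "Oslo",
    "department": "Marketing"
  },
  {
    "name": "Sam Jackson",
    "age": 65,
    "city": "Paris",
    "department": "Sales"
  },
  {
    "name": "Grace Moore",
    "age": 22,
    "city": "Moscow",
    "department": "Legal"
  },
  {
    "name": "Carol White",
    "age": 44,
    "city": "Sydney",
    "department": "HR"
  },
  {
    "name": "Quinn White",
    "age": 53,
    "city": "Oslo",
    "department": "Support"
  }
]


Search criteria: {'department': 'HR', 'city': 'Sydney'}

Checking 7 records:
  Alice Thomas: {department: Finance, city: Beijing}
  Dave Davis: {department: HR, city: Sydney} <-- MATCH
  Sam Davis: {department: Marketing, city: Oslo}
  Sam Jackson: {department: Sales, city: Paris}
  Grace Moore: {department: Legal, city: Moscow}
  Carol White: {department: HR, city: Sydney} <-- MATCH
  Quinn White: {department: Support, city: Oslo}

Matches: ["Dave Davis", "Carol White"]

["Dave Davis", "Carol White"]


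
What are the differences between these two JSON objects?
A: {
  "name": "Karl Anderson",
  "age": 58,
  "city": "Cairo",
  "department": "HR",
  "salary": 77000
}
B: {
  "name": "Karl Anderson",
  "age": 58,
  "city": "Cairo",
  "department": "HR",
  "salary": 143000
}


Comparing each field (in key order):
  name: same
  age: same
  city: same
  department: same
  salary: DIFFERENT
Differences:
  salary: 77000 -> 143000

1 field(s) changed

1 change: salary


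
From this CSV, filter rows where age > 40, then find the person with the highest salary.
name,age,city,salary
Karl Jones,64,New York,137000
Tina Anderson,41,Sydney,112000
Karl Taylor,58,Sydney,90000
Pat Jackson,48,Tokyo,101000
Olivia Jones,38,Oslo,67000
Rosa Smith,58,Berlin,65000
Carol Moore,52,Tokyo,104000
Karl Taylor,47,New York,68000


Filter: age > 40
Sort by: salary (descending)

Filtered records (7):
  Karl Jones, age 64, salary $137000
  Tina Anderson, age 41, salary $112000
  Carol Moore, age 52, salary $104000
  Pat Jackson, age 48, salary $101000
  Karl Taylor, age 58, salary $90000
  Karl Taylor, age 47, salary $68000
  Rosa Smith, age 58, salary $65000

Highest salary: Karl Jones ($137000)

Karl Jones


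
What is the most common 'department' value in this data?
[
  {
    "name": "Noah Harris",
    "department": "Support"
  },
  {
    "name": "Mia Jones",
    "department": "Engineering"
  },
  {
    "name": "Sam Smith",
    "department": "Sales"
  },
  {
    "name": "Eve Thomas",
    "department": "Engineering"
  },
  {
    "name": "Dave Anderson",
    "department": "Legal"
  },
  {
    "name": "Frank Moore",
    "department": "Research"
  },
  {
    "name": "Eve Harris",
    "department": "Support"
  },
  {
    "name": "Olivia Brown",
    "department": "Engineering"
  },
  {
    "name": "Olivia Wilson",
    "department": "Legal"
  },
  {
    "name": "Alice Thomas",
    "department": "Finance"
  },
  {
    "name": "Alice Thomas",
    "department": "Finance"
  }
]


Counting 'department' values across 11 records:

  Engineering: 3 ###
  Support: 2 ##
  Legal: 2 ##
  Finance: 2 ##
  Sales: 1 #
  Research: 1 #

Most common: Engineering (3 times)

Engineering (3 times)


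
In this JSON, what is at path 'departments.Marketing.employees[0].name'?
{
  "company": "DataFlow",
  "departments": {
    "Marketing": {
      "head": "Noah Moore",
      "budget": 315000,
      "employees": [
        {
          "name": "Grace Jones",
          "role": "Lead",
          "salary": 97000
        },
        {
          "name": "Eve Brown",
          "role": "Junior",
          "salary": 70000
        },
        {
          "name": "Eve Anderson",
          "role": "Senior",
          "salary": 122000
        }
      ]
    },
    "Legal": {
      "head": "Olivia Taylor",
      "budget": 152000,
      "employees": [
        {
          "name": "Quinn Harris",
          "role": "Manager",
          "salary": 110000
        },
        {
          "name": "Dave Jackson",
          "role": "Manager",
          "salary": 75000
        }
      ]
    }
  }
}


Path: departments.Marketing.employees[0].name

Navigate:
  -> departments
  -> Marketing
  -> employees[0].name = 'Grace Jones'

Grace Jones


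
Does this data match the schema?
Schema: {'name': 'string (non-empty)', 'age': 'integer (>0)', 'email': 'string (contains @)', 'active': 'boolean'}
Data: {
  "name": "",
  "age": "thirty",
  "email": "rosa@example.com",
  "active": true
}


Validating each field against schema:
  name: FAIL ("" is an empty string)
  age: FAIL ("thirty" is not an integer)
  email: OK (string with @)
  active: OK (boolean)

Result: INVALID (2 errors: name, age)

INVALID (2 errors: name, age)


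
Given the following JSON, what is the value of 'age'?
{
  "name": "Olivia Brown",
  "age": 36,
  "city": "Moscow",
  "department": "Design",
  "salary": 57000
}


Looking up field 'age'
Value: 36

36


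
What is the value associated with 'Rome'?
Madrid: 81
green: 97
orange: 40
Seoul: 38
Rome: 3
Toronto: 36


Looking up key 'Rome'
Value: 3

3


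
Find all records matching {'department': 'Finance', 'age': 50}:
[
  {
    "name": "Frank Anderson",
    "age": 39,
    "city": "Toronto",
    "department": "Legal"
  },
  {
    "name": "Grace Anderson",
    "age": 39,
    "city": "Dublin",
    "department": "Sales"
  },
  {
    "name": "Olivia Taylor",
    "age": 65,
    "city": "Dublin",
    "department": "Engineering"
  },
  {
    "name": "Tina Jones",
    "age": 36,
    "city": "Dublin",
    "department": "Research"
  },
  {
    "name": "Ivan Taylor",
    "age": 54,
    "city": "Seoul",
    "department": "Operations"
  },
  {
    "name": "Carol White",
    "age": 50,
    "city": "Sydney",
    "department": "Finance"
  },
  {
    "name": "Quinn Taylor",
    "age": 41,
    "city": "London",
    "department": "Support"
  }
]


Search criteria: {'department': 'Finance', 'age': 50}

Checking 7 records:
  Frank Anderson: {department: Legal, age: 39}
  Grace Anderson: {department: Sales, age: 39}
  Olivia Taylor: {department: Engineering, age: 65}
  Tina Jones: {department: Research, age: 36}
  Ivan Taylor: {department: Operations, age: 54}
  Carol White: {department: Finance, age: 50} <-- MATCH
  Quinn Taylor: {department: Support, age: 41}

Matches: ["Carol White"]

["Carol White"]
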